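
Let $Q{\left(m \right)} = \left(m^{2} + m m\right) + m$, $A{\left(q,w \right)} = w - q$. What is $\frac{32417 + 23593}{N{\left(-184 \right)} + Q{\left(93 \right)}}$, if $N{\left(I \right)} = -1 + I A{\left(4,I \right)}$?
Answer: $\frac{28005}{25991} \approx 1.0775$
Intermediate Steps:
$Q{\left(m \right)} = m + 2 m^{2}$ ($Q{\left(m \right)} = \left(m^{2} + m^{2}\right) + m = 2 m^{2} + m = m + 2 m^{2}$)
$N{\left(I \right)} = -1 + I \left(-4 + I\right)$ ($N{\left(I \right)} = -1 + I \left(I - 4\right) = -1 + I \left(-4 + I\right)$)
$\frac{32417 + 23593}{N{\left(-184 \right)} + Q{\left(93 \right)}} = \frac{32417 + 23593}{\left(-1 - 184 \left(-4 - 184\right)\right) + 93 \left(1 + 2 \cdot 93\right)} = \frac{56010}{\left(-1 - -34592\right) + 93 \left(1 + 186\right)} = \frac{56010}{\left(-1 + 34592\right) + 93 \cdot 187} = \frac{56010}{34591 + 17391} = \frac{56010}{51982} = 56010 \cdot \frac{1}{51982} = \frac{28005}{25991}$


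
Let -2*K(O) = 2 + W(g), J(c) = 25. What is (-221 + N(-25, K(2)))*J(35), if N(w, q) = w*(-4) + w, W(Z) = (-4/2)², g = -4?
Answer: -3650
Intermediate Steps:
W(Z) = 4 (W(Z) = (-4*½)² = (-2)² = 4)
K(O) = -3 (K(O) = -(2 + 4)/2 = -½*6 = -3)
N(w, q) = -3*w (N(w, q) = -4*w + w = -3*w)
(-221 + N(-25, K(2)))*J(35) = (-221 - 3*(-25))*25 = (-221 + 75)*25 = -146*25 = -3650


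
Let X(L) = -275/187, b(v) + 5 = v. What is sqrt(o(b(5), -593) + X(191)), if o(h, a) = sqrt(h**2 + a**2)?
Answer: 2*sqrt(42738)/17 ≈ 24.321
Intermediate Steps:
b(v) = -5 + v
X(L) = -25/17 (X(L) = -275*1/187 = -25/17)
o(h, a) = sqrt(a**2 + h**2)
sqrt(o(b(5), -593) + X(191)) = sqrt(sqrt((-593)**2 + (-5 + 5)**2) - 25/17) = sqrt(sqrt(351649 + 0**2) - 25/17) = sqrt(sqrt(351649 + 0) - 25/17) = sqrt(sqrt(351649) - 25/17) = sqrt(593 - 25/17) = sqrt(10056/17) = 2*sqrt(42738)/17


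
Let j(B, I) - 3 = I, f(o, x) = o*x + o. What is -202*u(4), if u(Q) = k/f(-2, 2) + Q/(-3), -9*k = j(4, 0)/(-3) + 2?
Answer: 7171/27 ≈ 265.59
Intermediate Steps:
f(o, x) = o + o*x
j(B, I) = 3 + I
k = -⅑ (k = -((3 + 0)/(-3) + 2)/9 = -(3*(-⅓) + 2)/9 = -(-1 + 2)/9 = -⅑*1 = -⅑ ≈ -0.11111)
u(Q) = 1/54 - Q/3 (u(Q) = -(-1/(2*(1 + 2)))/9 + Q/(-3) = -1/(9*((-2*3))) + Q*(-⅓) = -⅑/(-6) - Q/3 = -⅑*(-⅙) - Q/3 = 1/54 - Q/3)
-202*u(4) = -202*(1/54 - ⅓*4) = -202*(1/54 - 4/3) = -202*(-71/54) = 7171/27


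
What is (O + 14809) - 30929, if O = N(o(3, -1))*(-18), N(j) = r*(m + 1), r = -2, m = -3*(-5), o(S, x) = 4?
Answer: -15544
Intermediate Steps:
m = 15
N(j) = -32 (N(j) = -2*(15 + 1) = -2*16 = -32)
O = 576 (O = -32*(-18) = 576)
(O + 14809) - 30929 = (576 + 14809) - 30929 = 15385 - 30929 = -15544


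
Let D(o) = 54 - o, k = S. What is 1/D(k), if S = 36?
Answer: 1/18 ≈ 0.055556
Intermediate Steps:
k = 36
1/D(k) = 1/(54 - 1*36) = 1/(54 - 36) = 1/18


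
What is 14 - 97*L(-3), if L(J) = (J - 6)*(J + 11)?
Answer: 6998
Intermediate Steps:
L(J) = (-6 + J)*(11 + J)
14 - 97*L(-3) = 14 - 97*(-66 + (-3)² + 5*(-3)) = 14 - 97*(-66 + 9 - 15) = 14 - 97*(-72) = 14 + 6984 = 6998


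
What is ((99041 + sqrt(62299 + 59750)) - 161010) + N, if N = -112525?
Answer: -174494 + 3*sqrt(13561) ≈ -1.7414e+5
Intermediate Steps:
((99041 + sqrt(62299 + 59750)) - 161010) + N = ((99041 + sqrt(62299 + 59750)) - 161010) - 112525 = ((99041 + sqrt(122049)) - 161010) - 112525 = ((99041 + 3*sqrt(13561)) - 161010) - 112525 = (-61969 + 3*sqrt(13561)) - 112525 = -174494 + 3*sqrt(13561)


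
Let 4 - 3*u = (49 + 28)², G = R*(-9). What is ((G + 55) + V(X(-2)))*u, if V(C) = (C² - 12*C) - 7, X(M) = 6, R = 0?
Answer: -23700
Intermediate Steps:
V(C) = -7 + C² - 12*C
G = 0 (G = 0*(-9) = 0)
u = -1975 (u = 4/3 - (49 + 28)²/3 = 4/3 - ⅓*77² = 4/3 - ⅓*5929 = 4/3 - 5929/3 = -1975)
((G + 55) + V(X(-2)))*u = ((0 + 55) + (-7 + 6² - 12*6))*(-1975) = (55 + (-7 + 36 - 72))*(-1975) = (55 - 43)*(-1975) = 12*(-1975) = -23700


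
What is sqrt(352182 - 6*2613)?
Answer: 2*sqrt(84126) ≈ 580.09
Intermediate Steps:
sqrt(352182 - 6*2613) = sqrt(352182 - 15678) = sqrt(336504) = 2*sqrt(84126)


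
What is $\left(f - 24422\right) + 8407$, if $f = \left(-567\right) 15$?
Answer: $-24520$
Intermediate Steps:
$f = -8505$
$\left(f - 24422\right) + 8407 = \left(-8505 - 24422\right) + 8407 = -32927 + 8407 = -24520$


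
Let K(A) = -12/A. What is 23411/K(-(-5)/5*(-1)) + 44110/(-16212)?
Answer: 31584151/16212 ≈ 1948.2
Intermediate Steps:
23411/K(-(-5)/5*(-1)) + 44110/(-16212) = 23411/((-12/(-(-5)/5*(-1)))) + 44110/(-16212) = 23411/((-12/(-(-5)/5*(-1)))) + 44110*(-1/16212) = 23411/((-12/(-5*(-⅕)*(-1)))) - 22055/8106 = 23411/((-12/(1*(-1)))) - 22055/8106 = 23411/((-12/(-1))) - 22055/8106 = 23411/((-12*(-1))) - 22055/8106 = 23411/12 - 22055/8106 = 31584151/16212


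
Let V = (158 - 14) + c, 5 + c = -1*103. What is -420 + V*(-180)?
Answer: -6900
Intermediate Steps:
c = -108 (c = -5 - 1*103 = -5 - 103 = -108)
V = 36 (V = (158 - 14) - 108 = 144 - 108 = 36)
-420 + V*(-180) = -420 + 36*(-180) = -420 - 6480 = -6900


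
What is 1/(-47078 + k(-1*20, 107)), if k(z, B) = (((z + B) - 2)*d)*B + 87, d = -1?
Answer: -1/56086 ≈ -1.7830e-5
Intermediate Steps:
k(z, B) = 87 + B*(2 - B - z) (k(z, B) = (((z + B) - 2)*(-1))*B + 87 = (((B + z) - 2)*(-1))*B + 87 = ((-2 + B + z)*(-1))*B + 87 = (2 - B - z)*B + 87 = B*(2 - B - z) + 87 = 87 + B*(2 - B - z))
1/(-47078 + k(-1*20, 107)) = 1/(-47078 + (87 - 1*107**2 + 2*107 - 1*107*(-1*20))) = 1/(-47078 + (87 - 1*11449 + 214 - 1*107*(-20))) = 1/(-47078 + (87 - 11449 + 214 + 2140)) = 1/(-47078 - 9008) = 1/(-56086) = -1/56086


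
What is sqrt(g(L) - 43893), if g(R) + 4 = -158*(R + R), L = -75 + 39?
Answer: I*sqrt(32521) ≈ 180.34*I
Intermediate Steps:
L = -36
g(R) = -4 - 316*R (g(R) = -4 - 158*(R + R) = -4 - 316*R)
sqrt(g(L) - 43893) = sqrt((-4 - 316*(-36)) - 43893) = sqrt((-4 + 11376) - 43893) = sqrt(11372 - 43893) = sqrt(-32521) = I*sqrt(32521)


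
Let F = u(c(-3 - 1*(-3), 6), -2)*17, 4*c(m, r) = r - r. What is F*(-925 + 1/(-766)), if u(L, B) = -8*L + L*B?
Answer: 0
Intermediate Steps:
c(m, r) = 0 (c(m, r) = (r - r)/4 = (1/4)*0 = 0)
u(L, B) = -8*L + B*L
F = 0 (F = (0*(-8 - 2))*17 = (0*(-10))*17 = 0*17 = 0)
F*(-925 + 1/(-766)) = 0*(-925 + 1/(-766)) = 0*(-925 - 1/766) = 0*(-708551/766) = 0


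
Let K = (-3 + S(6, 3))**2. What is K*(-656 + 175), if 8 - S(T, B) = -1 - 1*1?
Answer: -23569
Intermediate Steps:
S(T, B) = 10 (S(T, B) = 8 - (-1 - 1*1) = 8 - (-1 - 1) = 8 - 1*(-2) = 8 + 2 = 10)
K = 49 (K = (-3 + 10)**2 = 7**2 = 49)
K*(-656 + 175) = 49*(-656 + 175) = 49*(-481) = -23569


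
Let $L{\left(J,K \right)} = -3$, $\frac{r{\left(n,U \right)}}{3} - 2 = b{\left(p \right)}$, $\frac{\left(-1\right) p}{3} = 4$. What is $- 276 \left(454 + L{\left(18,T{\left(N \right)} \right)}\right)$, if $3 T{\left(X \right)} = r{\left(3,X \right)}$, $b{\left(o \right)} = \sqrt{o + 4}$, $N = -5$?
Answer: $-124476$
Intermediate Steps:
$p = -12$ ($p = \left(-3\right) 4 = -12$)
$b{\left(o \right)} = \sqrt{4 + o}$
$r{\left(n,U \right)} = 6 + 6 i \sqrt{2}$ ($r{\left(n,U \right)} = 6 + 3 \sqrt{4 - 12} = 6 + 3 \sqrt{-8} = 6 + 3 \cdot 2 i \sqrt{2} = 6 + 6 i \sqrt{2}$)
$T{\left(X \right)} = 2 + 2 i \sqrt{2}$ ($T{\left(X \right)} = \frac{6 + 6 i \sqrt{2}}{3} = 2 + 2 i \sqrt{2}$)
$- 276 \left(454 + L{\left(18,T{\left(N \right)} \right)}\right) = - 276 \left(454 - 3\right) = \left(-276\right) 451 = -124476$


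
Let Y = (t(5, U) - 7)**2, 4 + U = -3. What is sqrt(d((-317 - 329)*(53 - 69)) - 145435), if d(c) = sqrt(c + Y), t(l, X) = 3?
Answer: sqrt(-145435 + 4*sqrt(647)) ≈ 381.23*I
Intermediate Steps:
U = -7 (U = -4 - 3 = -7)
Y = 16 (Y = (3 - 7)**2 = (-4)**2 = 16)
d(c) = sqrt(16 + c) (d(c) = sqrt(c + 16) = sqrt(16 + c))
sqrt(d((-317 - 329)*(53 - 69)) - 145435) = sqrt(sqrt(16 + (-317 - 329)*(53 - 69)) - 145435) = sqrt(sqrt(16 - 646*(-16)) - 145435) = sqrt(sqrt(16 + 10336) - 145435) = sqrt(sqrt(10352) - 145435) = sqrt(4*sqrt(647) - 145435) = sqrt(-145435 + 4*sqrt(647))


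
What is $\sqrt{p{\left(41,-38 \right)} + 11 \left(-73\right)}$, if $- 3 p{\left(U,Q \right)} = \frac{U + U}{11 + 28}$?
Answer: $\frac{i \sqrt{1222429}}{39} \approx 28.35 i$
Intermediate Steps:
$p{\left(U,Q \right)} = - \frac{2 U}{117}$ ($p{\left(U,Q \right)} = - \frac{\left(U + U\right) \frac{1}{11 + 28}}{3} = - \frac{2 U \frac{1}{39}}{3} = - \frac{\frac{2}{39} U}{3} = - \frac{2 U}{117}$)
$\sqrt{p{\left(41,-38 \right)} + 11 \left(-73\right)} = \sqrt{\left(- \frac{2}{117}\right) 41 + 11 \left(-73\right)} = \sqrt{- \frac{82}{117} - 803} = \sqrt{- \frac{94033}{117}} = \frac{i \sqrt{1222429}}{39}$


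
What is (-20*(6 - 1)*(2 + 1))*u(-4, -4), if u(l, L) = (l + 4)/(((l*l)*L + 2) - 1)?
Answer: 0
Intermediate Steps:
u(l, L) = (4 + l)/(1 + L*l**2) (u(l, L) = (4 + l)/((l**2*L + 2) - 1) = (4 + l)/((L*l**2 + 2) - 1) = (4 + l)/((2 + L*l**2) - 1) = (4 + l)/(1 + L*l**2))
(-20*(6 - 1)*(2 + 1))*u(-4, -4) = (-20*(6 - 1)*(2 + 1))*((4 - 4)/(1 - 4*(-4)**2)) = (-100*3)*(0/(1 - 4*16)) = (-20*15)*(0/(1 - 64)) = -300*0/(-63) = -(-100)*0/21 = -300*0 = 0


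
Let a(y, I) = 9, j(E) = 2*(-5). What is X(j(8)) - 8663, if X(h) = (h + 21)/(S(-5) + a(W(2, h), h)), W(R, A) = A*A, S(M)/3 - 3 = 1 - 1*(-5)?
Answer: -311857/36 ≈ -8662.7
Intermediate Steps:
S(M) = 27 (S(M) = 9 + 3*(1 - 1*(-5)) = 9 + 3*(1 + 5) = 9 + 3*6 = 9 + 18 = 27)
W(R, A) = A²
j(E) = -10
X(h) = 7/12 + h/36 (X(h) = (h + 21)/(27 + 9) = (21 + h)/36 = (21 + h)*(1/36) = 7/12 + h/36)
X(j(8)) - 8663 = (7/12 + (1/36)*(-10)) - 8663 = (7/12 - 5/18) - 8663 = 11/36 - 8663 = -311857/36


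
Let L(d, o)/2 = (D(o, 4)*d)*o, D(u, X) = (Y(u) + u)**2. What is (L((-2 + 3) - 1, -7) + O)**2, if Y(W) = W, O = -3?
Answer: 9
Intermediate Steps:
D(u, X) = 4*u**2 (D(u, X) = (u + u)**2 = (2*u)**2 = 4*u**2)
L(d, o) = 8*d*o**3 (L(d, o) = 2*(((4*o**2)*d)*o) = 2*((4*d*o**2)*o) = 2*(4*d*o**3) = 8*d*o**3)
(L((-2 + 3) - 1, -7) + O)**2 = (8*((-2 + 3) - 1)*(-7)**3 - 3)**2 = (8*(1 - 1)*(-343) - 3)**2 = (8*0*(-343) - 3)**2 = (0 - 3)**2 = (-3)**2 = 9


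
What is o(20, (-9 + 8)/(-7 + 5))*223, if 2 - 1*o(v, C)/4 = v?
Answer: -16056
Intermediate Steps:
o(v, C) = 8 - 4*v
o(20, (-9 + 8)/(-7 + 5))*223 = (8 - 4*20)*223 = (8 - 80)*223 = -72*223 = -16056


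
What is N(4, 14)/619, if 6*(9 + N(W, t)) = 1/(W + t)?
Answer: -971/66852 ≈ -0.014525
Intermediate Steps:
N(W, t) = -9 + 1/(6*(W + t))
N(4, 14)/619 = ((⅙ - 9*4 - 9*14)/(4 + 14))/619 = ((⅙ - 36 - 126)/18)*(1/619) = ((1/18)*(-971/6))*(1/619) = -971/108*1/619 = -971/66852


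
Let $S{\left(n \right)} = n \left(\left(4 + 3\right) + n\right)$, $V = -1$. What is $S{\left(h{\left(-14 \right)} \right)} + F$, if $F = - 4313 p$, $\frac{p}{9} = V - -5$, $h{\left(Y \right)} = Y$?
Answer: $-155170$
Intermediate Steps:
$p = 36$ ($p = 9 \left(-1 - -5\right) = 9 \left(-1 + 5\right) = 9 \cdot 4 = 36$)
$F = -155268$ ($F = \left(-4313\right) 36 = -155268$)
$S{\left(n \right)} = n \left(7 + n\right)$
$S{\left(h{\left(-14 \right)} \right)} + F = - 14 \left(7 - 14\right) - 155268 = \left(-14\right) \left(-7\right) - 155268 = 98 - 155268 = -155170$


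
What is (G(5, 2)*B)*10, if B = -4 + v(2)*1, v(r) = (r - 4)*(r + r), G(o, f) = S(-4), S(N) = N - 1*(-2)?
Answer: 240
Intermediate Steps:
S(N) = 2 + N (S(N) = N + 2 = 2 + N)
G(o, f) = -2 (G(o, f) = 2 - 4 = -2)
v(r) = 2*r*(-4 + r) (v(r) = (-4 + r)*(2*r) = 2*r*(-4 + r))
B = -12 (B = -4 + (2*2*(-4 + 2))*1 = -4 + (2*2*(-2))*1 = -4 - 8*1 = -4 - 8 = -12)
(G(5, 2)*B)*10 = -2*(-12)*10 = 24*10 = 240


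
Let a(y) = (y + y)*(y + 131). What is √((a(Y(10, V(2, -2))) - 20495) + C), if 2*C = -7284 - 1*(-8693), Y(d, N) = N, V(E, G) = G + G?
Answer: I*√83226/2 ≈ 144.24*I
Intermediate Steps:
V(E, G) = 2*G
a(y) = 2*y*(131 + y) (a(y) = (2*y)*(131 + y) = 2*y*(131 + y))
C = 1409/2 (C = (-7284 - 1*(-8693))/2 = (-7284 + 8693)/2 = (½)*1409 = 1409/2 ≈ 704.50)
√((a(Y(10, V(2, -2))) - 20495) + C) = √((2*(2*(-2))*(131 + 2*(-2)) - 20495) + 1409/2) = √((2*(-4)*(131 - 4) - 20495) + 1409/2) = √((2*(-4)*127 - 20495) + 1409/2) = √((-1016 - 20495) + 1409/2) = √(-21511 + 1409/2) = √(-41613/2) = I*√83226/2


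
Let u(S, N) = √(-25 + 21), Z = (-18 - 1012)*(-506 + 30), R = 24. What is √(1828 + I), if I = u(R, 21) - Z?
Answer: √(-488452 + 2*I) ≈ 0.001 + 698.89*I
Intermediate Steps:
Z = 490280 (Z = -1030*(-476) = 490280)
u(S, N) = 2*I (u(S, N) = √(-4) = 2*I)
I = -490280 + 2*I (I = 2*I - 1*490280 = 2*I - 490280 = -490280 + 2*I ≈ -4.9028e+5 + 2.0*I)
√(1828 + I) = √(1828 + (-490280 + 2*I)) = √(-488452 + 2*I)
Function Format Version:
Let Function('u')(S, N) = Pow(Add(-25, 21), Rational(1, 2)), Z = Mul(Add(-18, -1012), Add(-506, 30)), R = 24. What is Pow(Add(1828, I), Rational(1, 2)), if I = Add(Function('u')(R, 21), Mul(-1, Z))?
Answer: Pow(Add(-488452, Mul(2, I)), Rational(1, 2)) ≈ Add(0.001, Mul(698.89, I))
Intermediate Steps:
Z = 490280 (Z = Mul(-1030, -476) = 490280)
Function('u')(S, N) = Mul(2, I) (Function('u')(S, N) = Pow(-4, Rational(1, 2)) = Mul(2, I))
I = Add(-490280, Mul(2, I)) (I = Add(Mul(2, I), Mul(-1, 490280)) = Add(Mul(2, I), -490280) = Add(-490280, Mul(2, I)) ≈ Add(-4.9028e+5, Mul(2.0000, I)))
Pow(Add(1828, I), Rational(1, 2)) = Pow(Add(1828, Add(-490280, Mul(2, I))), Rational(1, 2)) = Pow(Add(-488452, Mul(2, I)), Rational(1, 2))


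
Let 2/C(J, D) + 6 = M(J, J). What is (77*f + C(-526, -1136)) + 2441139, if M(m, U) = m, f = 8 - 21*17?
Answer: 642194755/266 ≈ 2.4143e+6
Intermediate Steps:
f = -349 (f = 8 - 357 = -349)
C(J, D) = 2/(-6 + J)
(77*f + C(-526, -1136)) + 2441139 = (77*(-349) + 2/(-6 - 526)) + 2441139 = (-26873 + 2/(-532)) + 2441139 = (-26873 + 2*(-1/532)) + 2441139 = (-26873 - 1/266) + 2441139 = -7148219/266 + 2441139 = 642194755/266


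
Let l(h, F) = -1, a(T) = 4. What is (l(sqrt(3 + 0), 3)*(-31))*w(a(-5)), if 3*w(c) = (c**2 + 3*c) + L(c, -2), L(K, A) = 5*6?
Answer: 1798/3 ≈ 599.33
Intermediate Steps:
L(K, A) = 30
w(c) = 10 + c + c**2/3 (w(c) = ((c**2 + 3*c) + 30)/3 = (30 + c**2 + 3*c)/3 = 10 + c + c**2/3)
(l(sqrt(3 + 0), 3)*(-31))*w(a(-5)) = (-1*(-31))*(10 + 4 + (1/3)*4**2) = 31*(10 + 4 + (1/3)*16) = 31*(10 + 4 + 16/3) = 31*(58/3) = 1798/3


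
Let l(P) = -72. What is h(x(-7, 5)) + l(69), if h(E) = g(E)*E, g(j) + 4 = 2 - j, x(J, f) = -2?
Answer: -72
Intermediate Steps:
g(j) = -2 - j (g(j) = -4 + (2 - j) = -2 - j)
h(E) = E*(-2 - E) (h(E) = (-2 - E)*E = E*(-2 - E))
h(x(-7, 5)) + l(69) = -1*(-2)*(2 - 2) - 72 = -1*(-2)*0 - 72 = 0 - 72 = -72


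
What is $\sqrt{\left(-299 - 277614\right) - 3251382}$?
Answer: $i \sqrt{3529295} \approx 1878.6 i$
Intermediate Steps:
$\sqrt{\left(-299 - 277614\right) - 3251382} = \sqrt{-277913 - 3251382} = \sqrt{-3529295} = i \sqrt{3529295}$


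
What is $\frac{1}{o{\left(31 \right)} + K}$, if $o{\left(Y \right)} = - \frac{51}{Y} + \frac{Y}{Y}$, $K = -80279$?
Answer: $- \frac{31}{2488669} \approx -1.2456 \cdot 10^{-5}$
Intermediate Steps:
$o{\left(Y \right)} = 1 - \frac{51}{Y}$ ($o{\left(Y \right)} = - \frac{51}{Y} + 1 = 1 - \frac{51}{Y}$)
$\frac{1}{o{\left(31 \right)} + K} = \frac{1}{\frac{-51 + 31}{31} - 80279} = \frac{1}{\frac{1}{31} \left(-20\right) - 80279} = \frac{1}{- \frac{20}{31} - 80279} = \frac{1}{- \frac{2488669}{31}} = - \frac{31}{2488669}$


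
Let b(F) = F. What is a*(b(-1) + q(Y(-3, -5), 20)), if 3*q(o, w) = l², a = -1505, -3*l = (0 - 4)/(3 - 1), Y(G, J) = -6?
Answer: 34615/27 ≈ 1282.0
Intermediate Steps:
l = ⅔ (l = -(0 - 4)/(3*(3 - 1)) = -(-4)/(3*2) = -⅓*(-2) = ⅔ ≈ 0.66667)
q(o, w) = 4/27 (q(o, w) = (⅔)²/3 = (⅓)*(4/9) = 4/27)
a*(b(-1) + q(Y(-3, -5), 20)) = -1505*(-1 + 4/27) = -1505*(-23/27) = 34615/27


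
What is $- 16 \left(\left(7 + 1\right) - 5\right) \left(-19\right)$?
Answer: $912$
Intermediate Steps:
$- 16 \left(\left(7 + 1\right) - 5\right) \left(-19\right) = - 16 \left(8 - 5\right) \left(-19\right) = \left(-16\right) 3 \left(-19\right) = \left(-48\right) \left(-19\right) = 912$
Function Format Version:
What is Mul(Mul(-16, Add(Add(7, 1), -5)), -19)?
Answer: 912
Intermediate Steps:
Mul(Mul(-16, Add(Add(7, 1), -5)), -19) = Mul(Mul(-16, Add(8, -5)), -19) = Mul(Mul(-16, 3), -19) = Mul(-48, -19) = 912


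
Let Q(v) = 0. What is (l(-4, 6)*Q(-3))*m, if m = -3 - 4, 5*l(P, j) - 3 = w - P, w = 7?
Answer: 0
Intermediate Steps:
l(P, j) = 2 - P/5 (l(P, j) = ⅗ + (7 - P)/5 = ⅗ + (7/5 - P/5) = 2 - P/5)
m = -7
(l(-4, 6)*Q(-3))*m = ((2 - ⅕*(-4))*0)*(-7) = ((2 + ⅘)*0)*(-7) = ((14/5)*0)*(-7) = 0*(-7) = 0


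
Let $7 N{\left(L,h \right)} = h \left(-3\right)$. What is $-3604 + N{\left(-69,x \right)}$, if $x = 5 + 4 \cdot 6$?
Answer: $- \frac{25315}{7} \approx -3616.4$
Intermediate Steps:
$x = 29$ ($x = 5 + 24 = 29$)
$N{\left(L,h \right)} = - \frac{3 h}{7}$ ($N{\left(L,h \right)} = \frac{h \left(-3\right)}{7} = \frac{\left(-3\right) h}{7} = - \frac{3 h}{7}$)
$-3604 + N{\left(-69,x \right)} = -3604 - \frac{87}{7} = - \frac{25315}{7}$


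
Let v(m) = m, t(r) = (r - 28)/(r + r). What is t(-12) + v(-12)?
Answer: -31/3 ≈ -10.333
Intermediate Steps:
t(r) = (-28 + r)/(2*r) (t(r) = (-28 + r)/((2*r)) = (-28 + r)*(1/(2*r)) = (-28 + r)/(2*r))
t(-12) + v(-12) = (½)*(-28 - 12)/(-12) - 12 = (½)*(-1/12)*(-40) - 12 = 5/3 - 12 = -31/3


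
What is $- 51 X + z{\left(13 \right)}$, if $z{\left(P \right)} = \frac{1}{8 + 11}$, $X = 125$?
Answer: $- \frac{121124}{19} \approx -6374.9$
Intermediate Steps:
$z{\left(P \right)} = \frac{1}{19}$
$- 51 X + z{\left(13 \right)} = \left(-51\right) 125 + \frac{1}{19} = -6375 + \frac{1}{19} = - \frac{121124}{19}$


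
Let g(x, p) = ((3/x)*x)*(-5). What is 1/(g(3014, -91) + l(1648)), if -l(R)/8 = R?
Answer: -1/13199 ≈ -7.5763e-5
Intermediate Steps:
l(R) = -8*R
g(x, p) = -15 (g(x, p) = 3*(-5) = -15)
1/(g(3014, -91) + l(1648)) = 1/(-15 - 8*1648) = 1/(-15 - 13184) = 1/(-13199) = -1/13199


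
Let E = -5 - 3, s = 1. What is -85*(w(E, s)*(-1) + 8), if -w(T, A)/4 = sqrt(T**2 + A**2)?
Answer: -680 - 340*sqrt(65) ≈ -3421.2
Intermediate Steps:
E = -8
w(T, A) = -4*sqrt(A**2 + T**2) (w(T, A) = -4*sqrt(T**2 + A**2) = -4*sqrt(A**2 + T**2))
-85*(w(E, s)*(-1) + 8) = -85*(-4*sqrt(1**2 + (-8)**2)*(-1) + 8) = -85*(-4*sqrt(1 + 64)*(-1) + 8) = -85*(-4*sqrt(65)*(-1) + 8) = -85*(4*sqrt(65) + 8) = -85*(8 + 4*sqrt(65)) = -680 - 340*sqrt(65)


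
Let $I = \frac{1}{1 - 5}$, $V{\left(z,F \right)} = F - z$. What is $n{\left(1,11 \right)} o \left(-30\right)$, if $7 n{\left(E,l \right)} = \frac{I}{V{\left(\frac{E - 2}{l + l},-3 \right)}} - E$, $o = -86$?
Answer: $- \frac{4386}{13} \approx -337.38$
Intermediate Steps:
$I = - \frac{1}{4}$ ($I = \frac{1}{-4} = - \frac{1}{4} \approx -0.25$)
$n{\left(E,l \right)} = - \frac{E}{7} - \frac{1}{28 \left(-3 - \frac{-2 + E}{2 l}\right)}$ ($n{\left(E,l \right)} = \frac{- \frac{1}{4 \left(-3 - \frac{E - 2}{l + l}\right)} - E}{7} = \frac{- \frac{1}{4 \left(-3 - \frac{-2 + E}{2 l}\right)} - E}{7} = \frac{- E - \frac{1}{4 \left(-3 - \frac{-2 + E}{2 l}\right)}}{7} = - \frac{E}{7} - \frac{1}{28 \left(-3 - \frac{-2 + E}{2 l}\right)}$)
$n{\left(1,11 \right)} o \left(-30\right) = \frac{11 - 2 \left(-2 + 1 + 6 \cdot 11\right)}{14 \left(-2 + 1 + 6 \cdot 11\right)} \left(-86\right) \left(-30\right) = \frac{11 - 2 \left(-2 + 1 + 66\right)}{14 \left(-2 + 1 + 66\right)} \left(-86\right) \left(-30\right) = \frac{11 - 2 \cdot 65}{14 \cdot 65} \left(-86\right) \left(-30\right) = \frac{1}{14} \cdot \frac{1}{65} \left(11 - 130\right) \left(-86\right) \left(-30\right) = \frac{1}{14} \cdot \frac{1}{65} \left(-119\right) \left(-86\right) \left(-30\right) = \left(- \frac{17}{130}\right) \left(-86\right) \left(-30\right) = \frac{731}{65} \left(-30\right) = - \frac{4386}{13}$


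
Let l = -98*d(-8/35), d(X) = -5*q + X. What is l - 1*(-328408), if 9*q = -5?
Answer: 14767118/45 ≈ 3.2816e+5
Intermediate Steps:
q = -5/9 (q = (1/9)*(-5) = -5/9 ≈ -0.55556)
d(X) = 25/9 + X (d(X) = -5*(-5/9) + X = 25/9 + X)
l = -11242/45 (l = -98*(25/9 - 8/35) = -98*803/315 = -11242/45 ≈ -249.82)
l - 1*(-328408) = -11242/45 - 1*(-328408) = -11242/45 + 328408 = 14767118/45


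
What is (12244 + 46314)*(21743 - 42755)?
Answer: -1230420696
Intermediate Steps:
(12244 + 46314)*(21743 - 42755) = 58558*(-21012) = -1230420696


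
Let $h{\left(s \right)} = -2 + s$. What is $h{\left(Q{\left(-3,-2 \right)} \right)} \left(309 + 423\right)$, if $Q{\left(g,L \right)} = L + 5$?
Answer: $732$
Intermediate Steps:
$Q{\left(g,L \right)} = 5 + L$
$h{\left(Q{\left(-3,-2 \right)} \right)} \left(309 + 423\right) = \left(-2 + \left(5 - 2\right)\right) \left(309 + 423\right) = \left(-2 + 3\right) 732 = 1 \cdot 732 = 732$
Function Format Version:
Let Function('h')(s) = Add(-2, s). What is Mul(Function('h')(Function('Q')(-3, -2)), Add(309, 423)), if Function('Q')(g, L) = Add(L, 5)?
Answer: 732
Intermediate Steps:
Function('Q')(g, L) = Add(5, L)
Mul(Function('h')(Function('Q')(-3, -2)), Add(309, 423)) = Mul(Add(-2, Add(5, -2)), Add(309, 423)) = Mul(Add(-2, 3), 732) = Mul(1, 732) = 732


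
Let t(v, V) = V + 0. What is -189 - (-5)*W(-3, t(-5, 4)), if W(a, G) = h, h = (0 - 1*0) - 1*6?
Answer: -219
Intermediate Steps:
t(v, V) = V
h = -6 (h = (0 + 0) - 6 = 0 - 6 = -6)
W(a, G) = -6
-189 - (-5)*W(-3, t(-5, 4)) = -189 - (-5)*(-6) = -189 - 1*30 = -189 - 30 = -219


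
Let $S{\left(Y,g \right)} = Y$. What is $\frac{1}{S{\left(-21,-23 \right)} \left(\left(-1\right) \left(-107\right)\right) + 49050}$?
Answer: $\frac{1}{46803} \approx 2.1366 \cdot 10^{-5}$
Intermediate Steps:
$\frac{1}{S{\left(-21,-23 \right)} \left(\left(-1\right) \left(-107\right)\right) + 49050} = \frac{1}{- 21 \left(\left(-1\right) \left(-107\right)\right) + 49050} = \frac{1}{\left(-21\right) 107 + 49050} = \frac{1}{-2247 + 49050} = \frac{1}{46803}$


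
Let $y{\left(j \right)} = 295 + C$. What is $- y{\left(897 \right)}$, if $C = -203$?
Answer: $-92$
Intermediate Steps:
$y{\left(j \right)} = 92$ ($y{\left(j \right)} = 295 - 203 = 92$)
$- y{\left(897 \right)} = \left(-1\right) 92 = -92$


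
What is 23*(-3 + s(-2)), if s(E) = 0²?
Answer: -69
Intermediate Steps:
s(E) = 0
23*(-3 + s(-2)) = 23*(-3 + 0) = 23*(-3) = -69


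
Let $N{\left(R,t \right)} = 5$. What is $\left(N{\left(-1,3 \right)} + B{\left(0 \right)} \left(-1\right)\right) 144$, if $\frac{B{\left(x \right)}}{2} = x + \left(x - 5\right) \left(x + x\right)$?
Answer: $720$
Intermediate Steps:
$B{\left(x \right)} = 2 x + 4 x \left(-5 + x\right)$ ($B{\left(x \right)} = 2 \left(x + \left(x - 5\right) \left(x + x\right)\right) = 2 \left(x + \left(-5 + x\right) 2 x\right) = 2 \left(x + 2 x \left(-5 + x\right)\right) = 2 x + 4 x \left(-5 + x\right)$)
$\left(N{\left(-1,3 \right)} + B{\left(0 \right)} \left(-1\right)\right) 144 = \left(5 + 2 \cdot 0 \left(-9 + 2 \cdot 0\right) \left(-1\right)\right) 144 = \left(5 + 2 \cdot 0 \left(-9 + 0\right) \left(-1\right)\right) 144 = \left(5 + 2 \cdot 0 \left(-9\right) \left(-1\right)\right) 144 = \left(5 + 0 \left(-1\right)\right) 144 = \left(5 + 0\right) 144 = 5 \cdot 144 = 720$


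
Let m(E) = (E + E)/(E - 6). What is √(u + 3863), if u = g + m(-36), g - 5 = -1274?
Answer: √127190/7 ≈ 50.948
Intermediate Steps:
m(E) = 2*E/(-6 + E) (m(E) = (2*E)/(-6 + E) = 2*E/(-6 + E))
g = -1269 (g = 5 - 1274 = -1269)
u = -8871/7 (u = -1269 + 2*(-36)/(-6 - 36) = -1269 + 2*(-36)/(-42) = -1269 + 2*(-36)*(-1/42) = -1269 + 12/7 = -8871/7 ≈ -1267.3)
√(u + 3863) = √(-8871/7 + 3863) = √(18170/7) = √127190/7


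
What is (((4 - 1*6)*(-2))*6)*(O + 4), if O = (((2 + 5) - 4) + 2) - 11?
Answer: -48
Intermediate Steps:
O = -6 (O = ((7 - 4) + 2) - 11 = (3 + 2) - 11 = 5 - 11 = -6)
(((4 - 1*6)*(-2))*6)*(O + 4) = (((4 - 1*6)*(-2))*6)*(-6 + 4) = (((4 - 6)*(-2))*6)*(-2) = (-2*(-2)*6)*(-2) = (4*6)*(-2) = 24*(-2) = -48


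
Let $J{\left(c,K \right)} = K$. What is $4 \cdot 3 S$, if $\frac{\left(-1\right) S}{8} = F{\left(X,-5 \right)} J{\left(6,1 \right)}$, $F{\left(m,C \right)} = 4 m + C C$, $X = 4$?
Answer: $-3936$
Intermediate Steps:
$F{\left(m,C \right)} = C^{2} + 4 m$ ($F{\left(m,C \right)} = 4 m + C^{2} = C^{2} + 4 m$)
$S = -328$ ($S = - 8 \left(\left(-5\right)^{2} + 4 \cdot 4\right) 1 = - 8 \left(25 + 16\right) 1 = - 8 \cdot 41 \cdot 1 = \left(-8\right) 41 = -328$)
$4 \cdot 3 S = 4 \cdot 3 \left(-328\right) = 12 \left(-328\right) = -3936$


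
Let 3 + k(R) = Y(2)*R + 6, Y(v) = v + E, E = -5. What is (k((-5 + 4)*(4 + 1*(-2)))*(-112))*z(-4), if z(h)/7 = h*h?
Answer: -112896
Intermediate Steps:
z(h) = 7*h**2 (z(h) = 7*(h*h) = 7*h**2)
Y(v) = -5 + v (Y(v) = v - 5 = -5 + v)
k(R) = 3 - 3*R (k(R) = -3 + ((-5 + 2)*R + 6) = -3 + (-3*R + 6) = -3 + (6 - 3*R) = 3 - 3*R)
(k((-5 + 4)*(4 + 1*(-2)))*(-112))*z(-4) = ((3 - 3*(-5 + 4)*(4 + 1*(-2)))*(-112))*(7*(-4)**2) = ((3 - (-3)*(4 - 2))*(-112))*(7*16) = ((3 - (-3)*2)*(-112))*112 = ((3 - 3*(-2))*(-112))*112 = ((3 + 6)*(-112))*112 = (9*(-112))*112 = -1008*112 = -112896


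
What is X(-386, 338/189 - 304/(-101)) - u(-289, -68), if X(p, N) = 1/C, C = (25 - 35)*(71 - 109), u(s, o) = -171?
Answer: 64981/380 ≈ 171.00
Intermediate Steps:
C = 380 (C = -10*(-38) = 380)
X(p, N) = 1/380
X(-386, 338/189 - 304/(-101)) - u(-289, -68) = 1/380 - 1*(-171) = 1/380 + 171 = 64981/380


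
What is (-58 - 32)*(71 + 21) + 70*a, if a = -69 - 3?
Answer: -13320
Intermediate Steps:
a = -72
(-58 - 32)*(71 + 21) + 70*a = (-58 - 32)*(71 + 21) + 70*(-72) = -90*92 - 5040 = -8280 - 5040 = -13320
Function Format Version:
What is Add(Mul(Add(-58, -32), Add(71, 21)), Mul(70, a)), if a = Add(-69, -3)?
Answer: -13320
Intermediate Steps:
a = -72
Add(Mul(Add(-58, -32), Add(71, 21)), Mul(70, a)) = Add(Mul(Add(-58, -32), Add(71, 21)), Mul(70, -72)) = Add(Mul(-90, 92), -5040) = Add(-8280, -5040) = -13320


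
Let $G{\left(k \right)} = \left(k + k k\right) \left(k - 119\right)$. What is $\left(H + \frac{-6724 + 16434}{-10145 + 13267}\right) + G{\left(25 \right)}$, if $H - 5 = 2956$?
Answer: $- \frac{90750124}{1561} \approx -58136.0$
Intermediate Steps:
$H = 2961$ ($H = 5 + 2956 = 2961$)
$G{\left(k \right)} = \left(-119 + k\right) \left(k + k^{2}\right)$ ($G{\left(k \right)} = \left(k + k^{2}\right) \left(-119 + k\right) = \left(-119 + k\right) \left(k + k^{2}\right)$)
$\left(H + \frac{-6724 + 16434}{-10145 + 13267}\right) + G{\left(25 \right)} = \left(2961 + \frac{-6724 + 16434}{-10145 + 13267}\right) + 25 \left(-119 + 25^{2} - 2950\right) = \left(2961 + \frac{9710}{3122}\right) + 25 \left(-119 + 625 - 2950\right) = \left(2961 + 9710 \cdot \frac{1}{3122}\right) + 25 \left(-2444\right) = \left(2961 + \frac{4855}{1561}\right) - 61100 = \frac{4626976}{1561} - 61100 = - \frac{90750124}{1561}$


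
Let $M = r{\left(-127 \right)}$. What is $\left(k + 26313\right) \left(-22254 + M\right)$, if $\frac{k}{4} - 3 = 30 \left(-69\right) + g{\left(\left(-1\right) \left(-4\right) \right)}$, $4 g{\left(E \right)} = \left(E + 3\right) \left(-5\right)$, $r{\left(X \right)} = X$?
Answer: $-403081810$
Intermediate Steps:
$g{\left(E \right)} = - \frac{15}{4} - \frac{5 E}{4}$ ($g{\left(E \right)} = \frac{\left(E + 3\right) \left(-5\right)}{4} = \frac{\left(3 + E\right) \left(-5\right)}{4} = \frac{-15 - 5 E}{4} = - \frac{15}{4} - \frac{5 E}{4}$)
$M = -127$
$k = -8303$ ($k = 12 + 4 \left(30 \left(-69\right) - \left(\frac{15}{4} + \frac{5 \left(\left(-1\right) \left(-4\right)\right)}{4}\right)\right) = 12 + 4 \left(-2070 - \frac{35}{4}\right) = 12 + 4 \left(- \frac{8315}{4}\right) = 12 - 8315 = -8303$)
$\left(k + 26313\right) \left(-22254 + M\right) = \left(-8303 + 26313\right) \left(-22254 - 127\right) = 18010 \left(-22381\right) = -403081810$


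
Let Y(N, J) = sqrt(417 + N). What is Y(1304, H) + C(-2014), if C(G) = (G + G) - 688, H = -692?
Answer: -4716 + sqrt(1721) ≈ -4674.5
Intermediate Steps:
C(G) = -688 + 2*G (C(G) = 2*G - 688 = -688 + 2*G)
Y(1304, H) + C(-2014) = sqrt(417 + 1304) + (-688 + 2*(-2014)) = sqrt(1721) + (-688 - 4028) = sqrt(1721) - 4716 = -4716 + sqrt(1721)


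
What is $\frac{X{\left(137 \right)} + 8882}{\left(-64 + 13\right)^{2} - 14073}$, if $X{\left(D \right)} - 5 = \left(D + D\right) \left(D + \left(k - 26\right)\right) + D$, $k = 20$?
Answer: $- \frac{22459}{5736} \approx -3.9154$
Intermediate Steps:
$X{\left(D \right)} = 5 + D + 2 D \left(-6 + D\right)$ ($X{\left(D \right)} = 5 + \left(\left(D + D\right) \left(D + \left(20 - 26\right)\right) + D\right) = 5 + \left(2 D \left(D - 6\right) + D\right) = 5 + \left(2 D \left(-6 + D\right) + D\right) = 5 + \left(D + 2 D \left(-6 + D\right)\right) = 5 + D + 2 D \left(-6 + D\right)$)
$\frac{X{\left(137 \right)} + 8882}{\left(-64 + 13\right)^{2} - 14073} = \frac{\left(5 - 1507 + 2 \cdot 137^{2}\right) + 8882}{\left(-64 + 13\right)^{2} - 14073} = \frac{\left(5 - 1507 + 2 \cdot 18769\right) + 8882}{\left(-51\right)^{2} - 14073} = \frac{\left(5 - 1507 + 37538\right) + 8882}{2601 - 14073} = \frac{36036 + 8882}{-11472} = 44918 \left(- \frac{1}{11472}\right) = - \frac{22459}{5736}$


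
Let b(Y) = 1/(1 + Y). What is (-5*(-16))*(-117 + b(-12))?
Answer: -103040/11 ≈ -9367.3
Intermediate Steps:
(-5*(-16))*(-117 + b(-12)) = (-5*(-16))*(-117 + 1/(1 - 12)) = 80*(-117 + 1/(-11)) = 80*(-117 - 1/11) = 80*(-1288/11) = -103040/11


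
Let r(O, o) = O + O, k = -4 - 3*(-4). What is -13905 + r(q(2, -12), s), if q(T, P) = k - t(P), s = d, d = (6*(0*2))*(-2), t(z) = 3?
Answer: -13895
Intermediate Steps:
k = 8 (k = -4 + 12 = 8)
d = 0 (d = (6*0)*(-2) = 0*(-2) = 0)
s = 0
q(T, P) = 5 (q(T, P) = 8 - 1*3 = 8 - 3 = 5)
r(O, o) = 2*O
-13905 + r(q(2, -12), s) = -13905 + 2*5 = -13905 + 10 = -13895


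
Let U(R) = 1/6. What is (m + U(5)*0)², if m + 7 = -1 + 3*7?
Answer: 169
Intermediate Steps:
U(R) = ⅙
m = 13 (m = -7 + (-1 + 3*7) = -7 + (-1 + 21) = -7 + 20 = 13)
(m + U(5)*0)² = (13 + (⅙)*0)² = (13 + 0)² = 13² = 169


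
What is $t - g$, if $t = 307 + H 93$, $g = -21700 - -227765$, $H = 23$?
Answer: $-203619$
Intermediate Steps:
$g = 206065$ ($g = -21700 + 227765 = 206065$)
$t = 2446$ ($t = 307 + 23 \cdot 93 = 307 + 2139 = 2446$)
$t - g = 2446 - 206065 = -203619$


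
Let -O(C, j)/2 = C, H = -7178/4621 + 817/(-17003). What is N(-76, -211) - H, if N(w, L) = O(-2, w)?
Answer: 440106343/78570863 ≈ 5.6014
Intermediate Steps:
H = -125822891/78570863 (H = -7178*1/4621 + 817*(-1/17003) = -7178/4621 - 817/17003 = -125822891/78570863 ≈ -1.6014)
O(C, j) = -2*C
N(w, L) = 4 (N(w, L) = -2*(-2) = 4)
N(-76, -211) - H = 4 - 1*(-125822891/78570863) = 4 + 125822891/78570863 = 440106343/78570863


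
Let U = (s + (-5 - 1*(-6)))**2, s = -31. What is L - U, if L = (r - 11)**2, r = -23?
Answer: 256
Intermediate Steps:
U = 900 (U = (-31 + (-5 - 1*(-6)))**2 = (-31 + (-5 + 6))**2 = (-31 + 1)**2 = (-30)**2 = 900)
L = 1156 (L = (-23 - 11)**2 = (-34)**2 = 1156)
L - U = 1156 - 1*900 = 1156 - 900 = 256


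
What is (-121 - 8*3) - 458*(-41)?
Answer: 18633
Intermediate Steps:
(-121 - 8*3) - 458*(-41) = (-121 - 1*24) + 18778 = (-121 - 24) + 18778 = -145 + 18778 = 18633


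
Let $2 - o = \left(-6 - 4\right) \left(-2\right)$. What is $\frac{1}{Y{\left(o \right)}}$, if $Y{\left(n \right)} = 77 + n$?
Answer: $\frac{1}{59} \approx 0.016949$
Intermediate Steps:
$o = -18$ ($o = 2 - \left(-6 - 4\right) \left(-2\right) = 2 - \left(-10\right) \left(-2\right) = 2 - 20 = -18$)
$\frac{1}{Y{\left(o \right)}} = \frac{1}{77 - 18} = \frac{1}{59}$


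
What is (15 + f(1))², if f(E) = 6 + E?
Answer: 484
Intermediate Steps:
(15 + f(1))² = (15 + (6 + 1))² = (15 + 7)² = 22² = 484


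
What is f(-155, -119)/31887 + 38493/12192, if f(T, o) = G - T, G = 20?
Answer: 409853297/129588768 ≈ 3.1627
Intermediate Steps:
f(T, o) = 20 - T
f(-155, -119)/31887 + 38493/12192 = (20 - 1*(-155))/31887 + 38493/12192 = (20 + 155)*(1/31887) + 38493*(1/12192) = 175*(1/31887) + 12831/4064 = 175/31887 + 12831/4064 = 409853297/129588768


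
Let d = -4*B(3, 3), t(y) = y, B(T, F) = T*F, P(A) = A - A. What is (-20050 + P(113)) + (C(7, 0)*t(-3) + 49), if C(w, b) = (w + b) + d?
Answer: -19914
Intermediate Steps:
P(A) = 0
B(T, F) = F*T
d = -36 (d = -12*3 = -4*9 = -36)
C(w, b) = -36 + b + w (C(w, b) = (w + b) - 36 = (b + w) - 36 = -36 + b + w)
(-20050 + P(113)) + (C(7, 0)*t(-3) + 49) = (-20050 + 0) + ((-36 + 0 + 7)*(-3) + 49) = -20050 + (-29*(-3) + 49) = -20050 + (87 + 49) = -20050 + 136 = -19914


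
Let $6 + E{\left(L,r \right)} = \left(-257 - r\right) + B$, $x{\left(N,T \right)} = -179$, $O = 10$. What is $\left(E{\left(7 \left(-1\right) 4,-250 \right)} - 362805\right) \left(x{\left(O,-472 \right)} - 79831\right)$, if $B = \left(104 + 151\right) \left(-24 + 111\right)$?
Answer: $27254046330$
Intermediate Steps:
$B = 22185$ ($B = 255 \cdot 87 = 22185$)
$E{\left(L,r \right)} = 21922 - r$ ($E{\left(L,r \right)} = -6 + \left(\left(-257 - r\right) + 22185\right) = -6 - \left(-21928 + r\right) = 21922 - r$)
$\left(E{\left(7 \left(-1\right) 4,-250 \right)} - 362805\right) \left(x{\left(O,-472 \right)} - 79831\right) = \left(\left(21922 - -250\right) - 362805\right) \left(-179 - 79831\right) = \left(\left(21922 + 250\right) - 362805\right) \left(-80010\right) = \left(22172 - 362805\right) \left(-80010\right) = \left(-340633\right) \left(-80010\right) = 27254046330$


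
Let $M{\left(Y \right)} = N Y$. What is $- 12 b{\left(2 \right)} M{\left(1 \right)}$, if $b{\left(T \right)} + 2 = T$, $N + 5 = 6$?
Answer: $0$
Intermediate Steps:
$N = 1$ ($N = -5 + 6 = 1$)
$b{\left(T \right)} = -2 + T$
$M{\left(Y \right)} = Y$ ($M{\left(Y \right)} = 1 Y = Y$)
$- 12 b{\left(2 \right)} M{\left(1 \right)} = - 12 \left(-2 + 2\right) 1 = \left(-12\right) 0 \cdot 1 = 0 \cdot 1 = 0$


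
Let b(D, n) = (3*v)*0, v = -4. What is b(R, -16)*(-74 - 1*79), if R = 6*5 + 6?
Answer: 0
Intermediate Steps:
R = 36 (R = 30 + 6 = 36)
b(D, n) = 0 (b(D, n) = (3*(-4))*0 = -12*0 = 0)
b(R, -16)*(-74 - 1*79) = 0*(-74 - 1*79) = 0*(-74 - 79) = 0*(-153) = 0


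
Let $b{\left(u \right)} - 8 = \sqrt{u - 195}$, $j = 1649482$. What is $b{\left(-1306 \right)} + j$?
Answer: $1649490 + i \sqrt{1501} \approx 1.6495 \cdot 10^{6} + 38.743 i$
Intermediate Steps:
$b{\left(u \right)} = 8 + \sqrt{-195 + u}$ ($b{\left(u \right)} = 8 + \sqrt{u - 195} = 8 + \sqrt{-195 + u}$)
$b{\left(-1306 \right)} + j = \left(8 + \sqrt{-195 - 1306}\right) + 1649482 = \left(8 + \sqrt{-1501}\right) + 1649482 = \left(8 + i \sqrt{1501}\right) + 1649482 = 1649490 + i \sqrt{1501}$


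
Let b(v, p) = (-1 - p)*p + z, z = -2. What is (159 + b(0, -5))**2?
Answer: 18769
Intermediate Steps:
b(v, p) = -2 + p*(-1 - p) (b(v, p) = (-1 - p)*p - 2 = p*(-1 - p) - 2 = -2 + p*(-1 - p))
(159 + b(0, -5))**2 = (159 + (-2 - 1*(-5) - 1*(-5)**2))**2 = (159 + (-2 + 5 - 1*25))**2 = (159 + (-2 + 5 - 25))**2 = (159 - 22)**2 = 137**2 = 18769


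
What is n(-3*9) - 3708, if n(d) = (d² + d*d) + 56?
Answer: -2194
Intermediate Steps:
n(d) = 56 + 2*d² (n(d) = (d² + d²) + 56 = 2*d² + 56 = 56 + 2*d²)
n(-3*9) - 3708 = (56 + 2*(-3*9)²) - 3708 = (56 + 2*(-27)²) - 3708 = (56 + 2*729) - 3708 = (56 + 1458) - 3708 = 1514 - 3708 = -2194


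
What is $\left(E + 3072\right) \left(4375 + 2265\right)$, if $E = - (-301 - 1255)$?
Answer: $30729920$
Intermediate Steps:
$E = 1556$ ($E = - (-301 - 1255) = \left(-1\right) \left(-1556\right) = 1556$)
$\left(E + 3072\right) \left(4375 + 2265\right) = \left(1556 + 3072\right) \left(4375 + 2265\right) = 4628 \cdot 6640 = 30729920$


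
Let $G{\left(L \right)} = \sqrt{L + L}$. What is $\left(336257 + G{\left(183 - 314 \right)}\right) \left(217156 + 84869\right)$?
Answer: $101558020425 + 302025 i \sqrt{262} \approx 1.0156 \cdot 10^{11} + 4.8887 \cdot 10^{6} i$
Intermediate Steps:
$G{\left(L \right)} = \sqrt{2} \sqrt{L}$ ($G{\left(L \right)} = \sqrt{2 L} = \sqrt{2} \sqrt{L}$)
$\left(336257 + G{\left(183 - 314 \right)}\right) \left(217156 + 84869\right) = \left(336257 + \sqrt{2} \sqrt{183 - 314}\right) \left(217156 + 84869\right) = \left(336257 + \sqrt{2} \sqrt{183 - 314}\right) 302025 = \left(336257 + \sqrt{2} \sqrt{-131}\right) 302025 = \left(336257 + \sqrt{2} i \sqrt{131}\right) 302025 = \left(336257 + i \sqrt{262}\right) 302025 = 101558020425 + 302025 i \sqrt{262}$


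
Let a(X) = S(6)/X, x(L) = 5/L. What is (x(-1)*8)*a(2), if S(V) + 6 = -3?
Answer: 180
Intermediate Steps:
S(V) = -9 (S(V) = -6 - 3 = -9)
a(X) = -9/X
(x(-1)*8)*a(2) = ((5/(-1))*8)*(-9/2) = ((5*(-1))*8)*(-9*1/2) = -5*8*(-9/2) = -40*(-9/2) = 180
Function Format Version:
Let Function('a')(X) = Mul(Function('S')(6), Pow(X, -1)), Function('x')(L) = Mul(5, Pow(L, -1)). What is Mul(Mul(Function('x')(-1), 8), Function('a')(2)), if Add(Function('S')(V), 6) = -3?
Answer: 180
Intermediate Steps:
Function('S')(V) = -9 (Function('S')(V) = Add(-6, -3) = -9)
Function('a')(X) = Mul(-9, Pow(X, -1))
Mul(Mul(Function('x')(-1), 8), Function('a')(2)) = Mul(Mul(Mul(5, Pow(-1, -1)), 8), Mul(-9, Pow(2, -1))) = Mul(Mul(Mul(5, -1), 8), Mul(-9, Rational(1, 2))) = Mul(Mul(-5, 8), Rational(-9, 2)) = Mul(-40, Rational(-9, 2)) = 180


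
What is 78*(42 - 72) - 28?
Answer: -2368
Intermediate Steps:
78*(42 - 72) - 28 = 78*(-30) - 28 = -2340 - 28 = -2368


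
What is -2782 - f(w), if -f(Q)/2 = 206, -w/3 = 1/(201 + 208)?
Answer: -2370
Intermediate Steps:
w = -3/409 (w = -3/(201 + 208) = -3/409 ≈ -0.0073350)
f(Q) = -412 (f(Q) = -2*206 = -412)
-2782 - f(w) = -2782 - 1*(-412) = -2782 + 412 = -2370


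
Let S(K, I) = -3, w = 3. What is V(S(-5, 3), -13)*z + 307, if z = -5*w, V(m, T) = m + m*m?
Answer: 217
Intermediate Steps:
V(m, T) = m + m²
z = -15 (z = -5*3 = -15)
V(S(-5, 3), -13)*z + 307 = -3*(1 - 3)*(-15) + 307 = -3*(-2)*(-15) + 307 = 6*(-15) + 307 = -90 + 307 = 217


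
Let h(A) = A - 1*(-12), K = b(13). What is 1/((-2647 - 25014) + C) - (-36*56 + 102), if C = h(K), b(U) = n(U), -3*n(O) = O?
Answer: 158785437/82960 ≈ 1914.0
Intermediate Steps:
n(O) = -O/3
b(U) = -U/3
K = -13/3 (K = -1/3*13 = -13/3 ≈ -4.3333)
h(A) = 12 + A (h(A) = A + 12 = 12 + A)
C = 23/3 (C = 12 - 13/3 = 23/3 ≈ 7.6667)
1/((-2647 - 25014) + C) - (-36*56 + 102) = 1/((-2647 - 25014) + 23/3) - (-36*56 + 102) = 1/(-27661 + 23/3) - (-2016 + 102) = 1/(-82960/3) - 1*(-1914) = -3/82960 + 1914 = 158785437/82960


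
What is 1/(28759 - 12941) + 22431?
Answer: 354813559/15818 ≈ 22431.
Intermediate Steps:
1/(28759 - 12941) + 22431 = 1/15818 + 22431 = 354813559/15818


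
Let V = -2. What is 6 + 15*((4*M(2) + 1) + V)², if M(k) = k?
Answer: 741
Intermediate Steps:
6 + 15*((4*M(2) + 1) + V)² = 6 + 15*((4*2 + 1) - 2)² = 6 + 15*((8 + 1) - 2)² = 6 + 15*(9 - 2)² = 6 + 15*7² = 6 + 15*49 = 6 + 735 = 741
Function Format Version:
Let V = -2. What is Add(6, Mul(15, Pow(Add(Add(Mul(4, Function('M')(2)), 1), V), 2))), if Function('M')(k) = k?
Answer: 741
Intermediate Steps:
Add(6, Mul(15, Pow(Add(Add(Mul(4, Function('M')(2)), 1), V), 2))) = Add(6, Mul(15, Pow(Add(Add(Mul(4, 2), 1), -2), 2))) = Add(6, Mul(15, Pow(Add(Add(8, 1), -2), 2))) = Add(6, Mul(15, Pow(Add(9, -2), 2))) = Add(6, Mul(15, Pow(7, 2))) = Add(6, Mul(15, 49)) = Add(6, 735) = 741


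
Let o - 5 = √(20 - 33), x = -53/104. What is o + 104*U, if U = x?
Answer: -48 + I*√13 ≈ -48.0 + 3.6056*I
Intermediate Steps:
x = -53/104 (x = -53*1/104 = -53/104 ≈ -0.50961)
U = -53/104 ≈ -0.50961
o = 5 + I*√13 (o = 5 + √(20 - 33) = 5 + √(-13) = 5 + I*√13 ≈ 5.0 + 3.6056*I)
o + 104*U = (5 + I*√13) + 104*(-53/104) = (5 + I*√13) - 53 = -48 + I*√13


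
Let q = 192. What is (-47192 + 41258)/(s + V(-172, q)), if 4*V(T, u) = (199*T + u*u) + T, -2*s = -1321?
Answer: -172/37 ≈ -4.6487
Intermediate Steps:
s = 1321/2 (s = -½*(-1321) = 1321/2 ≈ 660.50)
V(T, u) = 50*T + u²/4 (V(T, u) = ((199*T + u*u) + T)/4 = ((199*T + u²) + T)/4 = ((u² + 199*T) + T)/4 = (u² + 200*T)/4 = 50*T + u²/4)
(-47192 + 41258)/(s + V(-172, q)) = (-47192 + 41258)/(1321/2 + (50*(-172) + (¼)*192²)) = -5934/(1321/2 + (-8600 + (¼)*36864)) = -5934/(1321/2 + (-8600 + 9216)) = -5934/(1321/2 + 616) = -5934/2553/2 = -5934*2/2553 = -172/37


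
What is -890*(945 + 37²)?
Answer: -2059460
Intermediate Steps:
-890*(945 + 37²) = -890*(945 + 1369) = -890*2314 = -2059460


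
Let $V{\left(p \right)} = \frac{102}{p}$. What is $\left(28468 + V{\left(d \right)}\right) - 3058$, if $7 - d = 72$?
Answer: $\frac{1651548}{65} \approx 25408.0$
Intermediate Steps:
$d = -65$ ($d = 7 - 72 = -65$)
$\left(28468 + V{\left(d \right)}\right) - 3058 = \left(28468 + \frac{102}{-65}\right) - 3058 = \left(28468 + 102 \left(- \frac{1}{65}\right)\right) - 3058 = \left(28468 - \frac{102}{65}\right) - 3058 = \frac{1850318}{65} - 3058 = \frac{1651548}{65}$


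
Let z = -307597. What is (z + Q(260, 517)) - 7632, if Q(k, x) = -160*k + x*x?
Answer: -89540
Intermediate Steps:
Q(k, x) = x² - 160*k (Q(k, x) = -160*k + x² = x² - 160*k)
(z + Q(260, 517)) - 7632 = (-307597 + (517² - 160*260)) - 7632 = (-307597 + (267289 - 41600)) - 7632 = (-307597 + 225689) - 7632 = -81908 - 7632 = -89540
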